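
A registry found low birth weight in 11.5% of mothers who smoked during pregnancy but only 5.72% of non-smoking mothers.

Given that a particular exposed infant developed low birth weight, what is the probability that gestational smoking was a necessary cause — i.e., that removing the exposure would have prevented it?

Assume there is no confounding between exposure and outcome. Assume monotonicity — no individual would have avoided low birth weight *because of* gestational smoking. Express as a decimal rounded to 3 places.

PN ≈ 0.503

p₁ = 0.115, p₀ = 0.0572.
Under exogeneity and monotonicity, PN = (p₁ − p₀) / p₁.
PN = (0.115 − 0.0572) / 0.115 = 0.0578 / 0.115 ≈ 0.5026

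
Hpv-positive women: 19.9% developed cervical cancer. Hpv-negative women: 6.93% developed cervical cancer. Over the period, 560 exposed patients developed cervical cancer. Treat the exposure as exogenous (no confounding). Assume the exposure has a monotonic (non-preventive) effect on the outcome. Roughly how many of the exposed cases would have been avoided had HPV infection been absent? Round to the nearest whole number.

about 365 cases

p₁ = 0.199, p₀ = 0.0693.
PN = (p₁ − p₀)/p₁ = (0.199 − 0.0693) / 0.199 ≈ 0.65176.
Attributable cases ≈ PN × (exposed cases) = 0.65176 × 560 ≈ 364.98.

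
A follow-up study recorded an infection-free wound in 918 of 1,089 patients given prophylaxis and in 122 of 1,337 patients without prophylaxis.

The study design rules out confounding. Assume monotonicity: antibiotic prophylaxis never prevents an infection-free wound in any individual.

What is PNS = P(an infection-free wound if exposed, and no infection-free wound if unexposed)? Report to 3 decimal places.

p₁ = P(outcome | exposed) = 918/1089 = 0.84298
p₀ = P(outcome | unexposed) = 122/1337 = 0.091249
Under exogeneity and monotonicity, PNS = p₁ − p₀.
PNS = 0.84298 − 0.091249 = 0.75173

PNS ≈ 0.752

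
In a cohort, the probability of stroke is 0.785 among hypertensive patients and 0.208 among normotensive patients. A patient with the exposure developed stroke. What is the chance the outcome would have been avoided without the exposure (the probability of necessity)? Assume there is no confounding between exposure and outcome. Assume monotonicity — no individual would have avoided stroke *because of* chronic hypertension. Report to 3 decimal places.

Let p₁ = 0.785, p₀ = 0.208.
Under exogeneity and monotonicity, PN = (p₁ − p₀) / p₁.
PN = (0.785 − 0.208) / 0.785 = 0.577 / 0.785 ≈ 0.7350

PN ≈ 0.735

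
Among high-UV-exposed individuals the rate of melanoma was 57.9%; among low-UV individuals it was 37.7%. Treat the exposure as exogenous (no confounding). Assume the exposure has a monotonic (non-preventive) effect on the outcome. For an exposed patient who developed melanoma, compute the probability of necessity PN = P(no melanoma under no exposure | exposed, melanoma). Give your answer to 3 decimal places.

p₁ = 0.579, p₀ = 0.377.
Under exogeneity and monotonicity, PN = (p₁ − p₀) / p₁.
PN = (0.579 − 0.377) / 0.579 = 0.202 / 0.579 ≈ 0.3489

PN ≈ 0.349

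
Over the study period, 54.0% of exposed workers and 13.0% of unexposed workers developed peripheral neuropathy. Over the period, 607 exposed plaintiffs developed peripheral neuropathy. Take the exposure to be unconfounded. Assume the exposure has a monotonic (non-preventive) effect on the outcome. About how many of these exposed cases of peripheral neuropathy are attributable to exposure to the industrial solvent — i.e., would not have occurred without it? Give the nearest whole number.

about 461 cases

p₁ = 0.54, p₀ = 0.13.
PN = (p₁ − p₀)/p₁ = (0.54 − 0.13) / 0.54 ≈ 0.75926.
Attributable cases ≈ PN × (exposed cases) = 0.75926 × 607 ≈ 460.87.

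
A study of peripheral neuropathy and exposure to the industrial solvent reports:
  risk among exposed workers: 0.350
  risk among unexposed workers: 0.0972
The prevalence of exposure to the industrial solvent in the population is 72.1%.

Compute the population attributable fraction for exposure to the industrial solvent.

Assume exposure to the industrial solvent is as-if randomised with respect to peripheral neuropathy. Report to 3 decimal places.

PAF ≈ 0.652

Let p₁ = 0.35, p₀ = 0.0972.
Overall risk P(Y=1) = π·p₁ + (1−π)·p₀ = 0.721×0.35 + 0.279×0.0972 = 0.27947.
Under exogeneity, PAF = [P(Y=1) − p₀] / P(Y=1).
PAF = (0.27947 − 0.0972) / 0.27947 ≈ 0.6522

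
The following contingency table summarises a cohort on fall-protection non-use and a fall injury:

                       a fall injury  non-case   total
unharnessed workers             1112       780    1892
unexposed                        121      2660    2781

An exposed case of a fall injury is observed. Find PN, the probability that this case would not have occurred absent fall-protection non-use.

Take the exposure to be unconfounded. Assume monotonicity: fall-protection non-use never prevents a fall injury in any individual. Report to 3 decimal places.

PN ≈ 0.926

p₁ = P(outcome | exposed) = 1112/1892 = 0.58774
p₀ = P(outcome | unexposed) = 121/2781 = 0.04351
Under exogeneity and monotonicity, PN = (p₁ − p₀) / p₁.
PN = (0.58774 − 0.04351) / 0.58774 = 0.54423 / 0.58774 ≈ 0.9260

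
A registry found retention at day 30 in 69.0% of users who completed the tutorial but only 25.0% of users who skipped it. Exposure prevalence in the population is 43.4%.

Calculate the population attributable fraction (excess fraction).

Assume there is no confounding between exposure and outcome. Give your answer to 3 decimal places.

PAF ≈ 0.433

p₁ = 0.69, p₀ = 0.25.
Overall risk P(Y=1) = π·p₁ + (1−π)·p₀ = 0.434×0.69 + 0.566×0.25 = 0.44096.
Under exogeneity, PAF = [P(Y=1) − p₀] / P(Y=1).
PAF = (0.44096 − 0.25) / 0.44096 ≈ 0.4331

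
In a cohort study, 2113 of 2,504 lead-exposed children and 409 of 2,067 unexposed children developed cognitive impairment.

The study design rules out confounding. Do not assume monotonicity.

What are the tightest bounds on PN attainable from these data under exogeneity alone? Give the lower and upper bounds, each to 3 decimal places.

p₁ = P(outcome | exposed) = 2113/2504 = 0.84385
p₀ = P(outcome | unexposed) = 409/2067 = 0.19787
Under exogeneity alone the bounds on PN are max{0,(p₁−p₀)/p₁} ≤ PN ≤ min{1,(1−p₀)/p₁}.
  lower = (p₁ − p₀)/p₁ = 0.64598 / 0.84385 ≈ 0.7655
  upper = min{1, (1 − p₀)/p₁} = 0.80213 / 0.84385 ≈ 0.9506

0.766 ≤ PN ≤ 0.951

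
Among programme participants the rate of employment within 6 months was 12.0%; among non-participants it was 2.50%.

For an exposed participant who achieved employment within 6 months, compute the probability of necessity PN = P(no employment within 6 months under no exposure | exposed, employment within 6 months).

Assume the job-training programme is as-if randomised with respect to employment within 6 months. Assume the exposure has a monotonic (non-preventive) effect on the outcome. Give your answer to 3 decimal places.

PN ≈ 0.792

p₁ = 0.12, p₀ = 0.025.
Under exogeneity and monotonicity, PN = (p₁ − p₀) / p₁.
PN = (0.12 − 0.025) / 0.12 = 0.095 / 0.12 ≈ 0.7917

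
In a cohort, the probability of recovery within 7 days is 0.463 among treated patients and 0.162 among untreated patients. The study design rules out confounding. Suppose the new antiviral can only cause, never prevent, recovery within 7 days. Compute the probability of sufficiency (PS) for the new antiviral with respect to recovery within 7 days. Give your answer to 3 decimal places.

PS ≈ 0.359

Let p₁ = 0.463, p₀ = 0.162.
Under exogeneity and monotonicity, PS = (p₁ − p₀) / (1 − p₀).
PS = (0.463 − 0.162) / (1 − 0.162) = 0.301 / 0.838 ≈ 0.3592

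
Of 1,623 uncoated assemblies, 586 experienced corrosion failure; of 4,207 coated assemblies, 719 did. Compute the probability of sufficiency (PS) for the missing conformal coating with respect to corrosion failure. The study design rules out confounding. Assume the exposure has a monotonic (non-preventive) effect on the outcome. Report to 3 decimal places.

p₁ = P(outcome | exposed) = 586/1623 = 0.36106
p₀ = P(outcome | unexposed) = 719/4207 = 0.17091
Under exogeneity and monotonicity, PS = (p₁ − p₀) / (1 − p₀).
PS = (0.36106 − 0.17091) / (1 − 0.17091) = 0.19015 / 0.82909 ≈ 0.2294

PS ≈ 0.229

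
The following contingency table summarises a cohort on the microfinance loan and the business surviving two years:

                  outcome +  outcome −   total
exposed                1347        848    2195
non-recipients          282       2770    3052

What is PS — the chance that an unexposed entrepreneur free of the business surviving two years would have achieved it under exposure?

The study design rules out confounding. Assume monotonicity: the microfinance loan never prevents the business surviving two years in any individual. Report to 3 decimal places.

PS ≈ 0.574

p₁ = P(outcome | exposed) = 1347/2195 = 0.61367
p₀ = P(outcome | unexposed) = 282/3052 = 0.092398
Under exogeneity and monotonicity, PS = (p₁ − p₀)/(1 − p₀).
PS = (0.61367 − 0.092398) / 0.9076 ≈ 0.5743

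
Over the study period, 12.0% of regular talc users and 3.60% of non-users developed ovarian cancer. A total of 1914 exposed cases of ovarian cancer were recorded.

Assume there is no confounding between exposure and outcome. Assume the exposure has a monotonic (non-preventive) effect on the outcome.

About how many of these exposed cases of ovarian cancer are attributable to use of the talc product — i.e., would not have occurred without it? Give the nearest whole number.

about 1340 cases

p₁ = 0.12, p₀ = 0.036.
PN = (p₁ − p₀)/p₁ = (0.12 − 0.036) / 0.12 ≈ 0.70000.
Attributable cases ≈ PN × (exposed cases) = 0.70000 × 1914 ≈ 1339.80.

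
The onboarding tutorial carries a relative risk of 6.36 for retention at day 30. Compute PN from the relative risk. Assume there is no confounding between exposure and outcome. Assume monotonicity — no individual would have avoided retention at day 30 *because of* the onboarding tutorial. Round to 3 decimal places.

PN ≈ 0.843

Under exogeneity and monotonicity, PN = (RR − 1) / RR = 1 − 1/RR.
PN = (6.36 − 1) / 6.36 = 5.36 / 6.36 ≈ 0.8428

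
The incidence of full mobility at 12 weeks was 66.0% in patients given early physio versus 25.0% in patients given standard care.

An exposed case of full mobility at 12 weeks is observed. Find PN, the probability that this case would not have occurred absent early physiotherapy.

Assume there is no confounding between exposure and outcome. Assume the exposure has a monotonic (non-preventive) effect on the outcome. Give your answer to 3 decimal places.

p₁ = 0.66, p₀ = 0.25.
Under exogeneity and monotonicity, PN = (p₁ − p₀) / p₁.
PN = (0.66 − 0.25) / 0.66 = 0.41 / 0.66 ≈ 0.6212

PN ≈ 0.621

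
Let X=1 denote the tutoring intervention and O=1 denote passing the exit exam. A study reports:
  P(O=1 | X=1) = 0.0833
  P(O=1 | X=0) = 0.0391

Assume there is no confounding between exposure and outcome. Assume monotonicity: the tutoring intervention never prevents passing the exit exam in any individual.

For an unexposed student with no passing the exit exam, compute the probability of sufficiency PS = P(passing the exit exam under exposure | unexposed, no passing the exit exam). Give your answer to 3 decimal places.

PS ≈ 0.046

Let p₁ = 0.0833, p₀ = 0.0391.
Under exogeneity and monotonicity, PS = (p₁ − p₀) / (1 − p₀).
PS = (0.0833 − 0.0391) / (1 − 0.0391) = 0.0442 / 0.9609 ≈ 0.0460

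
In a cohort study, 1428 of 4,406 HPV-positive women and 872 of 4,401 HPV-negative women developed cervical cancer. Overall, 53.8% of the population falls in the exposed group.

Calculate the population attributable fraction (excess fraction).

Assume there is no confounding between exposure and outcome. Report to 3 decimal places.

PAF ≈ 0.255

p₁ = P(outcome | exposed) = 1428/4406 = 0.3241
p₀ = P(outcome | unexposed) = 872/4401 = 0.19814
Overall risk P(Y=1) = π·p₁ + (1−π)·p₀ = 0.538×0.3241 + 0.462×0.19814 = 0.26591.
Under exogeneity, PAF = [P(Y=1) − p₀] / P(Y=1).
PAF = (0.26591 − 0.19814) / 0.26591 ≈ 0.2549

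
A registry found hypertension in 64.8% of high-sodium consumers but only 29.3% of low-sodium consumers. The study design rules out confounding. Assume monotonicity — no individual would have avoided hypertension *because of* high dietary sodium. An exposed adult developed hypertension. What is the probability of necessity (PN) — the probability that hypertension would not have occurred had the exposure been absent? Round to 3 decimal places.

p₁ = 0.648, p₀ = 0.293.
Under exogeneity and monotonicity, PN = (p₁ − p₀) / p₁.
PN = (0.648 − 0.293) / 0.648 = 0.355 / 0.648 ≈ 0.5478

PN ≈ 0.548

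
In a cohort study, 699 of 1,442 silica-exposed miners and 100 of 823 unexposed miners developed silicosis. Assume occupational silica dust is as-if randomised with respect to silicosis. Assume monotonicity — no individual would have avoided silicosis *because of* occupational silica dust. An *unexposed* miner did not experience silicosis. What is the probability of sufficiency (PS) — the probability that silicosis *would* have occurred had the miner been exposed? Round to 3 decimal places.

PS ≈ 0.413

p₁ = P(outcome | exposed) = 699/1442 = 0.48474
p₀ = P(outcome | unexposed) = 100/823 = 0.12151
Under exogeneity and monotonicity, PS = (p₁ − p₀) / (1 − p₀).
PS = (0.48474 − 0.12151) / (1 − 0.12151) = 0.36324 / 0.87849 ≈ 0.4135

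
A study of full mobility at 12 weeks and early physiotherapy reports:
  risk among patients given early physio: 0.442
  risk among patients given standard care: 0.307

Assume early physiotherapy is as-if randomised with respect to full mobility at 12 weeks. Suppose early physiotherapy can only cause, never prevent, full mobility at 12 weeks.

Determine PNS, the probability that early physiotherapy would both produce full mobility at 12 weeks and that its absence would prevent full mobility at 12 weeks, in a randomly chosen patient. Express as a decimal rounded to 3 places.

PNS ≈ 0.135

Let p₁ = 0.442, p₀ = 0.307.
Under exogeneity and monotonicity, PNS = p₁ − p₀.
PNS = 0.442 − 0.307 = 0.135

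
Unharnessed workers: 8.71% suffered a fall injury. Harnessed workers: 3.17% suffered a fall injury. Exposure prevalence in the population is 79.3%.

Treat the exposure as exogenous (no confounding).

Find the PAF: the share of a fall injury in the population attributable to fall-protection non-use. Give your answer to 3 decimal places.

PAF ≈ 0.581

p₁ = 0.0871, p₀ = 0.0317.
Overall risk P(Y=1) = π·p₁ + (1−π)·p₀ = 0.793×0.0871 + 0.207×0.0317 = 0.075632.
Under exogeneity, PAF = [P(Y=1) − p₀] / P(Y=1).
PAF = (0.075632 − 0.0317) / 0.075632 ≈ 0.5809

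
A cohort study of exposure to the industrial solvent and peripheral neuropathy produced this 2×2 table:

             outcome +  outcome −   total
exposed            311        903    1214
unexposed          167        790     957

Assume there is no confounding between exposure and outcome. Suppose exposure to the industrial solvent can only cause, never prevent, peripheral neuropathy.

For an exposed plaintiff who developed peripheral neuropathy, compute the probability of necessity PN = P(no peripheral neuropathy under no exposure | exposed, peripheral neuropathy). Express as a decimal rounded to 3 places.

p₁ = P(outcome | exposed) = 311/1214 = 0.25618
p₀ = P(outcome | unexposed) = 167/957 = 0.1745
Under exogeneity and monotonicity, PN = (p₁ − p₀)/p₁.
PN = (0.25618 − 0.1745) / 0.25618 ≈ 0.3188

PN ≈ 0.319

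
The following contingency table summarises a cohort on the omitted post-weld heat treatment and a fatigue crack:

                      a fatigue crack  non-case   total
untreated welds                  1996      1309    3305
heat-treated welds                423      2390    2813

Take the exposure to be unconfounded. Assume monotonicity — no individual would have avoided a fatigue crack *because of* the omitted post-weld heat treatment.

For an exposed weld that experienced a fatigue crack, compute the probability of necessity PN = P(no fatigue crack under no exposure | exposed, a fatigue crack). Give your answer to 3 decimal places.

p₁ = P(outcome | exposed) = 1996/3305 = 0.60393
p₀ = P(outcome | unexposed) = 423/2813 = 0.15037
Under exogeneity and monotonicity, PN = (p₁ − p₀)/p₁.
PN = (0.60393 − 0.15037) / 0.60393 ≈ 0.7510

PN ≈ 0.751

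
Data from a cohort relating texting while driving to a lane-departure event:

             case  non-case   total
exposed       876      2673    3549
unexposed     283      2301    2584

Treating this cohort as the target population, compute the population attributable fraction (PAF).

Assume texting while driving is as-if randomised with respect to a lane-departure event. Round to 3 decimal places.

PAF ≈ 0.420

p₁ = P(outcome | exposed) = 876/3549 = 0.24683
p₀ = P(outcome | unexposed) = 283/2584 = 0.10952
Exposure prevalence π = 3549/6133 = 0.57867; overall risk P(Y=1) = 0.18898.
Under exogeneity, PAF = [P(Y=1) − p₀]/P(Y=1).
PAF = (0.18898 − 0.10952) / 0.18898 ≈ 0.4205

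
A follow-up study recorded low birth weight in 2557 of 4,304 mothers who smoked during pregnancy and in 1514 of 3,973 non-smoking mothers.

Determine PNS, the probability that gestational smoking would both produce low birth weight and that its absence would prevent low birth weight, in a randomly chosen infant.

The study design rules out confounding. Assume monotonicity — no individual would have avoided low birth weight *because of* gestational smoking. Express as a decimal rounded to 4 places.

p₁ = P(outcome | exposed) = 2557/4304 = 0.5941
p₀ = P(outcome | unexposed) = 1514/3973 = 0.38107
Under exogeneity and monotonicity, PNS = p₁ − p₀.
PNS = 0.5941 − 0.38107 = 0.21303

PNS ≈ 0.2130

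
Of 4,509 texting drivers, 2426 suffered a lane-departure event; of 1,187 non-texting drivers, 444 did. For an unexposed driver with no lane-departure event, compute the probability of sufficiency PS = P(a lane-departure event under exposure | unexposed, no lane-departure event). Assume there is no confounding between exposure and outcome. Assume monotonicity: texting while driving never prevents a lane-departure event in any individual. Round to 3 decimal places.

p₁ = P(outcome | exposed) = 2426/4509 = 0.53804
p₀ = P(outcome | unexposed) = 444/1187 = 0.37405
Under exogeneity and monotonicity, PS = (p₁ − p₀) / (1 − p₀).
PS = (0.53804 − 0.37405) / (1 − 0.37405) = 0.16398 / 0.62595 ≈ 0.2620

PS ≈ 0.262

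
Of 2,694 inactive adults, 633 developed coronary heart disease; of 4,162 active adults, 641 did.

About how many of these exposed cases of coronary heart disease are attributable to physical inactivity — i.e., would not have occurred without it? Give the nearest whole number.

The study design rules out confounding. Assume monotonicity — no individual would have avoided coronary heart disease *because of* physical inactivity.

p₁ = P(outcome | exposed) = 633/2694 = 0.23497
p₀ = P(outcome | unexposed) = 641/4162 = 0.15401
PN = (p₁ − p₀)/p₁ = (0.23497 − 0.15401) / 0.23497 ≈ 0.34453.
Attributable cases ≈ PN × (exposed cases) = 0.34453 × 633 ≈ 218.09.

about 218 cases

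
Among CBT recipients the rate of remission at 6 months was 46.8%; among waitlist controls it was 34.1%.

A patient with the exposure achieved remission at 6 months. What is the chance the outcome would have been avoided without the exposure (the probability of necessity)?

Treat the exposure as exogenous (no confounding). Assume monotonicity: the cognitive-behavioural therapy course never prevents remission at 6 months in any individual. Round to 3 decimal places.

PN ≈ 0.271

p₁ = 0.468, p₀ = 0.341.
Under exogeneity and monotonicity, PN = (p₁ − p₀) / p₁.
PN = (0.468 − 0.341) / 0.468 = 0.127 / 0.468 ≈ 0.2714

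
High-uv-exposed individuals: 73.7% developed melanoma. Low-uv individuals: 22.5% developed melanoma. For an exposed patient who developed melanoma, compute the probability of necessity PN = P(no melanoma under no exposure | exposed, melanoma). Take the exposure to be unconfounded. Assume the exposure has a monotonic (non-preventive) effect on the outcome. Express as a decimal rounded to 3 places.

p₁ = 0.737, p₀ = 0.225.
Under exogeneity and monotonicity, PN = (p₁ − p₀) / p₁.
PN = (0.737 − 0.225) / 0.737 = 0.512 / 0.737 ≈ 0.6947

PN ≈ 0.695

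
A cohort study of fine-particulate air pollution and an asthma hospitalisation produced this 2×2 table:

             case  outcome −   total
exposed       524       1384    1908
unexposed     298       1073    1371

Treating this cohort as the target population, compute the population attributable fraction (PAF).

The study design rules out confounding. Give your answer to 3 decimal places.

p₁ = P(outcome | exposed) = 524/1908 = 0.27463
p₀ = P(outcome | unexposed) = 298/1371 = 0.21736
Exposure prevalence π = 1908/3279 = 0.58188; overall risk P(Y=1) = 0.25069.
Under exogeneity, PAF = [P(Y=1) − p₀]/P(Y=1).
PAF = (0.25069 − 0.21736) / 0.25069 ≈ 0.1329

PAF ≈ 0.133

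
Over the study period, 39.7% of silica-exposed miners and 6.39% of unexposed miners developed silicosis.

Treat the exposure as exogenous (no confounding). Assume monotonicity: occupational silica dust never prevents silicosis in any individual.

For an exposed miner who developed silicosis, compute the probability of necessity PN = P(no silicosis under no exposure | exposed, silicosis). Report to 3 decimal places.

p₁ = 0.397, p₀ = 0.0639.
Under exogeneity and monotonicity, PN = (p₁ − p₀) / p₁.
PN = (0.397 − 0.0639) / 0.397 = 0.3331 / 0.397 ≈ 0.8390

PN ≈ 0.839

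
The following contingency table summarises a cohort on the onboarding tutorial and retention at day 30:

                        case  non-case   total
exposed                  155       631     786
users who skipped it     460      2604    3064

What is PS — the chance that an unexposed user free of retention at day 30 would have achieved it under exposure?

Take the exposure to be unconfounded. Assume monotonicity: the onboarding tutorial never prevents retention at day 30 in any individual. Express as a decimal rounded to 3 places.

p₁ = P(outcome | exposed) = 155/786 = 0.1972
p₀ = P(outcome | unexposed) = 460/3064 = 0.15013
Under exogeneity and monotonicity, PS = (p₁ − p₀)/(1 − p₀).
PS = (0.1972 − 0.15013) / 0.84987 ≈ 0.0554

PS ≈ 0.055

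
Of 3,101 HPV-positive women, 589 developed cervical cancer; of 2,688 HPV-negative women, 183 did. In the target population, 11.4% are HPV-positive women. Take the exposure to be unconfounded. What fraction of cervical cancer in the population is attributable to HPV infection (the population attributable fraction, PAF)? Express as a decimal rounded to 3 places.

p₁ = P(outcome | exposed) = 589/3101 = 0.18994
p₀ = P(outcome | unexposed) = 183/2688 = 0.06808
Overall risk P(Y=1) = π·p₁ + (1−π)·p₀ = 0.114×0.18994 + 0.886×0.06808 = 0.081972.
Under exogeneity, PAF = [P(Y=1) − p₀] / P(Y=1).
PAF = (0.081972 − 0.06808) / 0.081972 ≈ 0.1695

PAF ≈ 0.169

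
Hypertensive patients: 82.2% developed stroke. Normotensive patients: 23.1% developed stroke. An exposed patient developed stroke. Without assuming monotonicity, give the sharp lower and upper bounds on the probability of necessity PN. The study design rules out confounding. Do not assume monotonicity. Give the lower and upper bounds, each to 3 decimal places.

p₁ = 0.822, p₀ = 0.231.
Under exogeneity alone the bounds on PN are max{0,(p₁−p₀)/p₁} ≤ PN ≤ min{1,(1−p₀)/p₁}.
  lower = (p₁ − p₀)/p₁ = 0.591 / 0.822 ≈ 0.7190
  upper = min{1, (1 − p₀)/p₁} = 0.769 / 0.822 ≈ 0.9355

0.719 ≤ PN ≤ 0.936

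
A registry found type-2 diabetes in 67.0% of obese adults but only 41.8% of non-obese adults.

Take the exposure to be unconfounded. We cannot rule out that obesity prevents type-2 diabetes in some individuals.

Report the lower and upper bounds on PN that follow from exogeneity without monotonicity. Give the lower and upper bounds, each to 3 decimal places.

p₁ = 0.67, p₀ = 0.418.
Under exogeneity alone the bounds on PN are max{0,(p₁−p₀)/p₁} ≤ PN ≤ min{1,(1−p₀)/p₁}.
  lower = (p₁ − p₀)/p₁ = 0.252 / 0.67 ≈ 0.3761
  upper = min{1, (1 − p₀)/p₁} = 0.582 / 0.67 ≈ 0.8687

0.376 ≤ PN ≤ 0.869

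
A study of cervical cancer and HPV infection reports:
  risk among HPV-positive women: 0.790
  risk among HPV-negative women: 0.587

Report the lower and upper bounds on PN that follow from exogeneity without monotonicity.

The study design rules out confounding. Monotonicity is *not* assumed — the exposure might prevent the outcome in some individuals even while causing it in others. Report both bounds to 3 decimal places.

Let p₁ = 0.79, p₀ = 0.587.
Under exogeneity alone the bounds on PN are max{0,(p₁−p₀)/p₁} ≤ PN ≤ min{1,(1−p₀)/p₁}.
  lower = (p₁ − p₀)/p₁ = 0.203 / 0.79 ≈ 0.2570
  upper = min{1, (1 − p₀)/p₁} = 0.413 / 0.79 ≈ 0.5228

0.257 ≤ PN ≤ 0.523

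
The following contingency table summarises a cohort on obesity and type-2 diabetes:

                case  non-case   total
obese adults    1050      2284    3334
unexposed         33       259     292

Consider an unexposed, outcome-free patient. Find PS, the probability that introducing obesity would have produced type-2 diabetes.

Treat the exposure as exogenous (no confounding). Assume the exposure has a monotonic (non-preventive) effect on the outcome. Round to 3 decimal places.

p₁ = P(outcome | exposed) = 1050/3334 = 0.31494
p₀ = P(outcome | unexposed) = 33/292 = 0.11301
Under exogeneity and monotonicity, PS = (p₁ − p₀)/(1 − p₀).
PS = (0.31494 − 0.11301) / 0.88699 ≈ 0.2277

PS ≈ 0.228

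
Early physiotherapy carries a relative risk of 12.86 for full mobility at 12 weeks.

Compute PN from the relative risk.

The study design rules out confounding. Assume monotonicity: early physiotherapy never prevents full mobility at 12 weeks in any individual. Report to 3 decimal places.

PN ≈ 0.922

Under exogeneity and monotonicity, PN = (RR − 1) / RR = 1 − 1/RR.
PN = (12.86 − 1) / 12.86 = 11.86 / 12.86 ≈ 0.9222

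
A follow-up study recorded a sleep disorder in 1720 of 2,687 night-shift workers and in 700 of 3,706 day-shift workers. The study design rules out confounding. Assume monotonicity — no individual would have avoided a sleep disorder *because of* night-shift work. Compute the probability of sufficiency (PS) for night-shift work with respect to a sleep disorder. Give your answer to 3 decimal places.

p₁ = P(outcome | exposed) = 1720/2687 = 0.64012
p₀ = P(outcome | unexposed) = 700/3706 = 0.18888
Under exogeneity and monotonicity, PS = (p₁ − p₀) / (1 − p₀).
PS = (0.64012 − 0.18888) / (1 − 0.18888) = 0.45124 / 0.81112 ≈ 0.5563

PS ≈ 0.556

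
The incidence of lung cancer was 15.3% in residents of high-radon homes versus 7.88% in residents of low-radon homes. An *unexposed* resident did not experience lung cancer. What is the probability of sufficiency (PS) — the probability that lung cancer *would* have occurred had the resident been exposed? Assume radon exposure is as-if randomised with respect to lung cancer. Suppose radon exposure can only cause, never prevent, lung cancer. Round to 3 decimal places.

p₁ = 0.153, p₀ = 0.0788.
Under exogeneity and monotonicity, PS = (p₁ − p₀) / (1 − p₀).
PS = (0.153 − 0.0788) / (1 − 0.0788) = 0.0742 / 0.9212 ≈ 0.0805

PS ≈ 0.081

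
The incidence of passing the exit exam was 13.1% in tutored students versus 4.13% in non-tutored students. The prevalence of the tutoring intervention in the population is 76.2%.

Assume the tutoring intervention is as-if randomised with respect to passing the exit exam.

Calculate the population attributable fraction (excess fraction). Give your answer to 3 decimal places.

p₁ = 0.131, p₀ = 0.0413.
Overall risk P(Y=1) = π·p₁ + (1−π)·p₀ = 0.762×0.131 + 0.238×0.0413 = 0.10965.
Under exogeneity, PAF = [P(Y=1) − p₀] / P(Y=1).
PAF = (0.10965 − 0.0413) / 0.10965 ≈ 0.6234

PAF ≈ 0.623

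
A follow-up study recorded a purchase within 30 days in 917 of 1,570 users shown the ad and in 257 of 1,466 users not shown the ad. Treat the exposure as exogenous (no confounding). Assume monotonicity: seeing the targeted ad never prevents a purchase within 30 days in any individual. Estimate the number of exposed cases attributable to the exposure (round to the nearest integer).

about 642 cases

p₁ = P(outcome | exposed) = 917/1570 = 0.58408
p₀ = P(outcome | unexposed) = 257/1466 = 0.17531
PN = (p₁ − p₀)/p₁ = (0.58408 − 0.17531) / 0.58408 ≈ 0.69986.
Attributable cases ≈ PN × (exposed cases) = 0.69986 × 917 ≈ 641.77.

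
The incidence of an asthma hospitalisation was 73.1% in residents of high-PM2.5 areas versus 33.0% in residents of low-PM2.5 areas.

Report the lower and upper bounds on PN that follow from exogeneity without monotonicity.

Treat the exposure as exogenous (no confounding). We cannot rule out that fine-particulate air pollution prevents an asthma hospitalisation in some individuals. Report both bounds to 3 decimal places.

p₁ = 0.731, p₀ = 0.33.
Under exogeneity alone the bounds on PN are max{0,(p₁−p₀)/p₁} ≤ PN ≤ min{1,(1−p₀)/p₁}.
  lower = (p₁ − p₀)/p₁ = 0.401 / 0.731 ≈ 0.5486
  upper = min{1, (1 − p₀)/p₁} = 0.67 / 0.731 ≈ 0.9166

0.549 ≤ PN ≤ 0.917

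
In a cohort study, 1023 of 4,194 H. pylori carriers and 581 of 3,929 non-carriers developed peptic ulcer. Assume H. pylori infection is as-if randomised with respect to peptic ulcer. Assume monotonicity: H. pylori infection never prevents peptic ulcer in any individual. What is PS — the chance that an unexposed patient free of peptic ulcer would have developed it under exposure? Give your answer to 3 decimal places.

PS ≈ 0.113

p₁ = P(outcome | exposed) = 1023/4194 = 0.24392
p₀ = P(outcome | unexposed) = 581/3929 = 0.14787
Under exogeneity and monotonicity, PS = (p₁ − p₀) / (1 − p₀).
PS = (0.24392 − 0.14787) / (1 − 0.14787) = 0.096045 / 0.85213 ≈ 0.1127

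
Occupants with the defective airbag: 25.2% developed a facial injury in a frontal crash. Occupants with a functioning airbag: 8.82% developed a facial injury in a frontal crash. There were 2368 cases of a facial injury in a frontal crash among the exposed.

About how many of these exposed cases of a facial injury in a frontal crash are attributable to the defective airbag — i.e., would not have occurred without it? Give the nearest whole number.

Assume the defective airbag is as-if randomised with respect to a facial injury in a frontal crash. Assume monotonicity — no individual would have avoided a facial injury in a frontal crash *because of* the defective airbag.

about 1539 cases

p₁ = 0.252, p₀ = 0.0882.
PN = (p₁ − p₀)/p₁ = (0.252 − 0.0882) / 0.252 ≈ 0.65000.
Attributable cases ≈ PN × (exposed cases) = 0.65000 × 2368 ≈ 1539.20.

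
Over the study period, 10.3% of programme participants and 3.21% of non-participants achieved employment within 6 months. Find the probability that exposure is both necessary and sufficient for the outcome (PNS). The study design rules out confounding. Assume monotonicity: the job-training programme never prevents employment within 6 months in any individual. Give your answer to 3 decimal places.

PNS ≈ 0.071

p₁ = 0.103, p₀ = 0.0321.
Under exogeneity and monotonicity, PNS = p₁ − p₀.
PNS = 0.103 − 0.0321 = 0.0709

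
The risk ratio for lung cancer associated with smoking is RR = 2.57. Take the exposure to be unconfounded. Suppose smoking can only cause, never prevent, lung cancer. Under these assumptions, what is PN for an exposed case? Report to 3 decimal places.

Under exogeneity and monotonicity, PN = (RR − 1) / RR = 1 − 1/RR.
PN = (2.57 − 1) / 2.57 = 1.57 / 2.57 ≈ 0.6109

PN ≈ 0.611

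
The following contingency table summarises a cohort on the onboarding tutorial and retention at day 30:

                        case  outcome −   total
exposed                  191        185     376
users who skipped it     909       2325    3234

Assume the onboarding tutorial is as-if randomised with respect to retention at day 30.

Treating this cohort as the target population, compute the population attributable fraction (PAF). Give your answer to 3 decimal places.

PAF ≈ 0.078

p₁ = P(outcome | exposed) = 191/376 = 0.50798
p₀ = P(outcome | unexposed) = 909/3234 = 0.28108
Exposure prevalence π = 376/3610 = 0.10416; overall risk P(Y=1) = 0.30471.
Under exogeneity, PAF = [P(Y=1) − p₀]/P(Y=1).
PAF = (0.30471 − 0.28108) / 0.30471 ≈ 0.0776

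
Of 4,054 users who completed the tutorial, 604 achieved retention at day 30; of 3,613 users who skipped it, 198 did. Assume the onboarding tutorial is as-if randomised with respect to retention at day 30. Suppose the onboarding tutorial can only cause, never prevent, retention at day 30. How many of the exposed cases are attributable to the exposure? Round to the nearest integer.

p₁ = P(outcome | exposed) = 604/4054 = 0.14899
p₀ = P(outcome | unexposed) = 198/3613 = 0.054802
PN = (p₁ − p₀)/p₁ = (0.14899 − 0.054802) / 0.14899 ≈ 0.63217.
Attributable cases ≈ PN × (exposed cases) = 0.63217 × 604 ≈ 381.83.

about 382 cases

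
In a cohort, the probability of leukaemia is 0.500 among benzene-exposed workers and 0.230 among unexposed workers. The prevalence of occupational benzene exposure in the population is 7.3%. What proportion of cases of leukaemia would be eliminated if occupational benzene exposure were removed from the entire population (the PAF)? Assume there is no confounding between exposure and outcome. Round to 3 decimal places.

Let p₁ = 0.5, p₀ = 0.23.
Overall risk P(Y=1) = π·p₁ + (1−π)·p₀ = 0.073×0.5 + 0.927×0.23 = 0.24971.
Under exogeneity, PAF = [P(Y=1) − p₀] / P(Y=1).
PAF = (0.24971 − 0.23) / 0.24971 ≈ 0.0789

PAF ≈ 0.079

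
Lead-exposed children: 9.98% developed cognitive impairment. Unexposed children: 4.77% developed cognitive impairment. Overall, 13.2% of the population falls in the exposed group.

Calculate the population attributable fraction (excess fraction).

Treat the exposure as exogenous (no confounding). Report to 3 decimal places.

p₁ = 0.0998, p₀ = 0.0477.
Overall risk P(Y=1) = π·p₁ + (1−π)·p₀ = 0.132×0.0998 + 0.868×0.0477 = 0.054577.
Under exogeneity, PAF = [P(Y=1) − p₀] / P(Y=1).
PAF = (0.054577 − 0.0477) / 0.054577 ≈ 0.1260

PAF ≈ 0.126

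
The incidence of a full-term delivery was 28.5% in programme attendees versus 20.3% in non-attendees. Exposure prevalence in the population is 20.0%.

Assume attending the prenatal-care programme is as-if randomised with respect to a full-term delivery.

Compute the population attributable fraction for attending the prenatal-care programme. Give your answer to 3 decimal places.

PAF ≈ 0.075

p₁ = 0.285, p₀ = 0.203.
Overall risk P(Y=1) = π·p₁ + (1−π)·p₀ = 0.2×0.285 + 0.8×0.203 = 0.2194.
Under exogeneity, PAF = [P(Y=1) − p₀] / P(Y=1).
PAF = (0.2194 − 0.203) / 0.2194 ≈ 0.0747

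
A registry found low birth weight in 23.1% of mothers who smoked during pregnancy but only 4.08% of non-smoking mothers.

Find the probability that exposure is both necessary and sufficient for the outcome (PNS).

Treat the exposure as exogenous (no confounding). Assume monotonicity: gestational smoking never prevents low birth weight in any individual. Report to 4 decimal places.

p₁ = 0.231, p₀ = 0.0408.
Under exogeneity and monotonicity, PNS = p₁ − p₀.
PNS = 0.231 − 0.0408 = 0.1902

PNS ≈ 0.1902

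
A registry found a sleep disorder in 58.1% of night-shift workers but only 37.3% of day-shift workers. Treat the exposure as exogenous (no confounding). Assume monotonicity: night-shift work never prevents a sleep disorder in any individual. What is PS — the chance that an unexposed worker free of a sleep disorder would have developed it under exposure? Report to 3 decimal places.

p₁ = 0.581, p₀ = 0.373.
Under exogeneity and monotonicity, PS = (p₁ − p₀) / (1 − p₀).
PS = (0.581 − 0.373) / (1 − 0.373) = 0.208 / 0.627 ≈ 0.3317

PS ≈ 0.332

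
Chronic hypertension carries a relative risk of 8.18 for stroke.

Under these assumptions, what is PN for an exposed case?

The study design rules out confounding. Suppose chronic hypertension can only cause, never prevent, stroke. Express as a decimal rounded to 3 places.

Under exogeneity and monotonicity, PN = (RR − 1) / RR = 1 − 1/RR.
PN = (8.18 − 1) / 8.18 = 7.18 / 8.18 ≈ 0.8778

PN ≈ 0.878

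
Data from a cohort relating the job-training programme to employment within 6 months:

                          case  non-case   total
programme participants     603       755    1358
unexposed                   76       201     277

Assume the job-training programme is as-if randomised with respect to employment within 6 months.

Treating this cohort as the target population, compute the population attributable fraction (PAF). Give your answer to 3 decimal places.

p₁ = P(outcome | exposed) = 603/1358 = 0.44404
p₀ = P(outcome | unexposed) = 76/277 = 0.27437
Exposure prevalence π = 1358/1635 = 0.83058; overall risk P(Y=1) = 0.41529.
Under exogeneity, PAF = [P(Y=1) − p₀]/P(Y=1).
PAF = (0.41529 − 0.27437) / 0.41529 ≈ 0.3393

PAF ≈ 0.339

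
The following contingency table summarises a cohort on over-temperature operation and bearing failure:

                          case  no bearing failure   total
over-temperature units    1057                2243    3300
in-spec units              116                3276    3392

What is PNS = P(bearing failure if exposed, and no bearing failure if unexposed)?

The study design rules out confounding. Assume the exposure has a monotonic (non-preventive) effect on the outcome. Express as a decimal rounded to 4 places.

PNS ≈ 0.2861

p₁ = P(outcome | exposed) = 1057/3300 = 0.3203
p₀ = P(outcome | unexposed) = 116/3392 = 0.034198
Under exogeneity and monotonicity, PNS = p₁ − p₀.
PNS = 0.3203 − 0.034198 = 0.2861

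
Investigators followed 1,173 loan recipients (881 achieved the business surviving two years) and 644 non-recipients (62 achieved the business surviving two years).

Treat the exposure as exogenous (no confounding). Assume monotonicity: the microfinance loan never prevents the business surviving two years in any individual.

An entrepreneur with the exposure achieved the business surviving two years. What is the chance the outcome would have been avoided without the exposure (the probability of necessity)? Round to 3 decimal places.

p₁ = P(outcome | exposed) = 881/1173 = 0.75107
p₀ = P(outcome | unexposed) = 62/644 = 0.096273
Under exogeneity and monotonicity, PN = (p₁ − p₀) / p₁.
PN = (0.75107 − 0.096273) / 0.75107 = 0.65479 / 0.75107 ≈ 0.8718

PN ≈ 0.872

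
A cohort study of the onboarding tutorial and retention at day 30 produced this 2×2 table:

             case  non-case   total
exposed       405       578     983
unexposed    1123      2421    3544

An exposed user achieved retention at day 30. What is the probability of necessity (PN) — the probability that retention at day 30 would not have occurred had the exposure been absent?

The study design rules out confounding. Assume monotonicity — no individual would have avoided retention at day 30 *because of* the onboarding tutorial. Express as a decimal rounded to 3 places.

PN ≈ 0.231

p₁ = P(outcome | exposed) = 405/983 = 0.412
p₀ = P(outcome | unexposed) = 1123/3544 = 0.31687
Under exogeneity and monotonicity, PN = (p₁ − p₀)/p₁.
PN = (0.412 − 0.31687) / 0.412 ≈ 0.2309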